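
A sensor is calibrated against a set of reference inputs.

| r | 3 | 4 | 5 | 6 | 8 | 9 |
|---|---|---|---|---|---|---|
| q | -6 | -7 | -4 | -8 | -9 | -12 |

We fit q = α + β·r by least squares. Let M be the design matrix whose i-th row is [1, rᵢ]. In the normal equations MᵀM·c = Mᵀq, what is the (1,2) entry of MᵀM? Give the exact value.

35

Row 1 ↔ basis 1, column 2 ↔ basis r, so (MᵀM)_{1,2} = Σᵢ r = (1)·(3) + (1)·(4) + (1)·(5) + (1)·(6) + (1)·(8) + (1)·(9) = 35.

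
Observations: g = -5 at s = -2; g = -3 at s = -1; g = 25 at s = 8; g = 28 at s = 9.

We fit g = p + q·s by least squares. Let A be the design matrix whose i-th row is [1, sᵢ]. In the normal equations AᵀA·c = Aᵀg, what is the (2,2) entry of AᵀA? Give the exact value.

150

Row 2 ↔ basis s, column 2 ↔ basis s, so (AᵀA)_{2,2} = Σᵢ (s)·(s) = (-2)·(-2) + (-1)·(-1) + (8)·(8) + (9)·(9) = 150.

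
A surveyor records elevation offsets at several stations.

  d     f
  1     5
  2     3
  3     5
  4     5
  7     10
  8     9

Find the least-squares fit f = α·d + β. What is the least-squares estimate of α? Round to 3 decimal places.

α = 0.871

From the data, Σd·d = 143, Σd = 25, Σ1 = 6.
And Σd·f = 188, Σf = 37.
Normal equations: [[143, 25]; [25, 6]]·[α, β]ᵀ = [188, 37]ᵀ.
Eliminating β: 6·(row 1) − 25·(row 2) gives 233·α = 6·188 − 25·37 = 203, so α = 203/233.
Then β = (37 − 25·(203/233))/6 = 591/233.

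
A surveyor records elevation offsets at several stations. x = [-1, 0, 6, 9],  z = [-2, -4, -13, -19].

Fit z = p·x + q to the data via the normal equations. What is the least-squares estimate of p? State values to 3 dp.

p = -1.652

Entries of AᵀA: Σx·x = 118, Σx = 14, Σ1 = 4.
Moment sums: Σx·z = -247, Σz = -38.
So AᵀA·[p, q]ᵀ = Aᵀz: [[118, 14]; [14, 4]]·[p, q]ᵀ = [-247, -38]ᵀ.
Δ = 118·4 − 14² = 276.
p = ((-247)·4 − 14·(-38))/276 = -38/23; q = (118·(-38) − 14·(-247))/276 = -171/46.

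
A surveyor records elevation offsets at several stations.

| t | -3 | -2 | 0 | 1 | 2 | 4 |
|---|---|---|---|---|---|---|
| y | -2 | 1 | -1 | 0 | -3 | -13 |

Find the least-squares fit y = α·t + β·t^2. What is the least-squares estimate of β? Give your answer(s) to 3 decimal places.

β = -0.530

Sums needed: Σt·t = 34, Σt·t^2 = 38, Σt^2·t^2 = 370.
And Σt·y = -54, Σt^2·y = -234.
Δ = 34·370 − 38² = 11136.
α = ((-54)·370 − 38·(-234))/11136 = -231/232; β = (34·(-234) − 38·(-54))/11136 = -123/232.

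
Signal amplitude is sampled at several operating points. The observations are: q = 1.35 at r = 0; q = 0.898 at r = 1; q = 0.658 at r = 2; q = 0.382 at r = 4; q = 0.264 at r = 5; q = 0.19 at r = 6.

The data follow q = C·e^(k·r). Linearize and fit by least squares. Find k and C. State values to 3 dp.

Let Y = ln q. Fitting Y = k·r + ln C by least squares:
Σr = 18.0000, Σ(r)² = 82.0000, Σln q = -4.1809, Σr·ln q = -21.4174.
Normal system: [[82.0000, 18.0000]; [18.0000, 6]]·[k, ln C]ᵀ = [-21.4174, -4.1809]ᵀ.
Solving (det = 168.0000): k = -0.31695, ln C = 0.25405, so C = exp(0.25405) = 1.28923.

k = -0.317, C = 1.289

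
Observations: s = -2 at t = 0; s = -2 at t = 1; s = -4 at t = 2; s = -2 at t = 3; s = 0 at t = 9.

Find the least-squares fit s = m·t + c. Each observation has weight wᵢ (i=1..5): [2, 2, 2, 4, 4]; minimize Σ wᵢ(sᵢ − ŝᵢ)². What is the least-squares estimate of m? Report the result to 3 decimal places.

The normal system AᵀWA·[m, c]ᵀ = AᵀWs is [[370, 54]; [54, 14]]·[m, c]ᵀ = [-44, -24]ᵀ.
Eliminating c: 14·(row 1) − 54·(row 2) gives 2264·m = 14·(-44) − 54·(-24) = 680, so m = 85/283.
Then c = ((-24) − 54·(85/283))/14 = -813/283.

m = 0.300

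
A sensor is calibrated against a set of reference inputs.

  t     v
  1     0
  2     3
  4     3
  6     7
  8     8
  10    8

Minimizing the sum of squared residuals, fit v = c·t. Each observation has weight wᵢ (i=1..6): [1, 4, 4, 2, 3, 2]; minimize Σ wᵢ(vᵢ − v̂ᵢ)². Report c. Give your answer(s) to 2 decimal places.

c = 0.93

Normal-equation sums: Σwᵢ·t·t = 545.
Right-hand side: Σwᵢ·t·v = 508.
So AᵀWA·[c]ᵀ = AᵀWv: [[545]]·[c]ᵀ = [508]ᵀ.
c = 508/545 = 0.93211.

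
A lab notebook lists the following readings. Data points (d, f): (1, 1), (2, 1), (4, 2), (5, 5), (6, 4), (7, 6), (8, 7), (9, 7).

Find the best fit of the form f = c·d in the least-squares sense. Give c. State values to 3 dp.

Entries of AᵀA: Σd·d = 276.
Right-hand side: Σd·f = 221.
c = 221/276 = 0.800725.

c = 0.801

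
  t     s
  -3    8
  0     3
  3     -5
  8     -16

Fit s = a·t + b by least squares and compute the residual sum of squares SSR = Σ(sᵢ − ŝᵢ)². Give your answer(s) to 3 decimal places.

XᵀX·[a, b]ᵀ = Xᵀs reads: 82·a + 8·b = -167;  8·a + 4·b = -10.
det = 82·4 − 8² = 264.
a = ((-167)·4 − 8·(-10))/264 = -49/22; b = (82·(-10) − 8·(-167))/264 = 43/22.
Residuals: -7/11, 23/22, -3/11, -3/22; SSR = 35/22.

SSR = 1.591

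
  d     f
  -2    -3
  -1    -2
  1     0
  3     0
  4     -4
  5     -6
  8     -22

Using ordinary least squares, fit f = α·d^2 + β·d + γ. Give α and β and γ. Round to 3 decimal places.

α = -0.468, β = 1.001, γ = 0.167

Sums needed: Σd^2·d^2 = 5076, Σd^2·d = 720, Σd^2 = 120, Σd·d = 120, Σd = 18, Σ1 = 7.
For Aᵀf: Σd^2·f = -1636, Σd·f = -214, Σf = -37.
Solving the 3×3 system (Gaussian elimination) gives α = -3637/7767, β = 864/863, γ = 433/2589.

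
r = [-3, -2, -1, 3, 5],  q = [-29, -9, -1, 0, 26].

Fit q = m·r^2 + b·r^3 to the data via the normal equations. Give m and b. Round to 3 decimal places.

Setting ∂/∂m … = 0 gives: 804·m + 3092·b = 352;  3092·m + 17148·b = 4106.
(Σr^2·r^2 = 804, Σr^2·r^3 = 3092, Σr^3·r^3 = 17148, Σr^2·q = 352, Σr^3·q = 4106.)
Determinant 804·17148 − 3092² = 4226528.
m = (352·17148 − 3092·4106)/4226528 = -832457/528316; b = (804·4106 − 3092·352)/4226528 = 276605/528316.

m = -1.576, b = 0.524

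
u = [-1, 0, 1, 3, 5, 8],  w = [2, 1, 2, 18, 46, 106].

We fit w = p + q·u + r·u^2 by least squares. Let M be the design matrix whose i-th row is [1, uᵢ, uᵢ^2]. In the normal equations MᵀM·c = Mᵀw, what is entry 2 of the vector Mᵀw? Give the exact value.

1132

Entry 2 ↔ basis u, so (Mᵀw)_{2} = Σᵢ (u)·wᵢ = (-1)·(2) + (0)·(1) + (1)·(2) + (3)·(18) + (5)·(46) + (8)·(106) = 1132.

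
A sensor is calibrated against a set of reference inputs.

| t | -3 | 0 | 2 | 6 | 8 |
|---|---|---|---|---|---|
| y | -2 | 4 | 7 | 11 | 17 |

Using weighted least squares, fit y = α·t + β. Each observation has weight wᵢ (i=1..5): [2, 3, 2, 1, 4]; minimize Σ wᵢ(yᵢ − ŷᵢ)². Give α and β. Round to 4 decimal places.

α = 1.6524, β = 3.4595

Forming AᵀWA = [[318, 36]; [36, 12]] and AᵀWy = [650, 101]ᵀ gives AᵀWA·[α, β]ᵀ = AᵀWy.
det = 318·12 − 36² = 2520.
α = (650·12 − 36·101)/2520 = 347/210; β = (318·101 − 36·650)/2520 = 1453/420.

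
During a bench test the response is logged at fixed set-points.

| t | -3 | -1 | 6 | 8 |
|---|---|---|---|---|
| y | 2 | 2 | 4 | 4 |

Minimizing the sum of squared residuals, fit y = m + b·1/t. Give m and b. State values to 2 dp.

m = 3.48, b = 1.84

From the data, Σ1 = 4, Σ1/t = -25/24, Σ1/t·1/t = 665/576.
And Σy = 12, Σ1/t·y = -3/2.
Eliminating b: (665/576)·(row 1) − (-25/24)·(row 2) gives (2035/576)·m = (665/576)·12 − (-25/24)·(-3/2) = 295/24, so m = 1416/407.
Then b = ((-3/2) − (-25/24)·(1416/407))/(665/576) = 3744/2035.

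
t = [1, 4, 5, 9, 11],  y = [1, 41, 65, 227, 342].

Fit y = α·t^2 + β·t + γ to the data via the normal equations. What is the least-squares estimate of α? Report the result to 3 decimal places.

α = 2.987

From the data, Σt^2·t^2 = 22084, Σt^2·t = 2250, Σt^2 = 244, Σt·t = 244, Σt = 30, Σ1 = 5.
Moment sums: Σt^2·y = 62051, Σt·y = 6295, Σy = 676.
MᵀM·[α, β, γ]ᵀ = Mᵀy becomes [[22084, 2250, 244]; [2250, 244, 30]; [244, 30, 5]]·[α, β, γ]ᵀ = [62051, 6295, 676]ᵀ.
Inverting the 3×3 Gram matrix, [α, β, γ]ᵀ = [250317/83798, -142585/83798, -1385/3809]ᵀ.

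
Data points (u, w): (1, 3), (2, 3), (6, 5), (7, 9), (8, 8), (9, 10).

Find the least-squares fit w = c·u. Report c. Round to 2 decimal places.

c = 1.09

Compute the Gram sums: Σu·u = 235.
Moment sums: Σu·w = 256.
XᵀX·[c]ᵀ = Xᵀw becomes [[235]]·[c]ᵀ = [256]ᵀ.
Hence c = 256 / 235 ≈ 1.08936.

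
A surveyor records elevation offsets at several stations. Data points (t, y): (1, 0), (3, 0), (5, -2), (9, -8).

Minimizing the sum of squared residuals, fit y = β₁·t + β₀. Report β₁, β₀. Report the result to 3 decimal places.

β₁ = -1.057, β₀ = 2.257

Normal-equation sums: Σt·t = 116, Σt = 18, Σ1 = 4.
Moment sums: Σt·y = -82, Σy = -10.
So AᵀA·[β₁, β₀]ᵀ = Aᵀy: [[116, 18]; [18, 4]]·[β₁, β₀]ᵀ = [-82, -10]ᵀ.
Eliminating β₀: 4·(row 1) − 18·(row 2) gives 140·β₁ = 4·(-82) − 18·(-10) = -148, so β₁ = -37/35.
Then β₀ = ((-10) − 18·(-37/35))/4 = 79/35.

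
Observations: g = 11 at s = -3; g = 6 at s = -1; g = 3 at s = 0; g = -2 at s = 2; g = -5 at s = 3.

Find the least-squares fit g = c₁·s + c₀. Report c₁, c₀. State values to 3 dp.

Forming XᵀX = [[23, 1]; [1, 5]] and Xᵀg = [-58, 13]ᵀ gives XᵀX·[c₁, c₀]ᵀ = Xᵀg.
Eliminating c₀: 5·(row 1) − 1·(row 2) gives 114·c₁ = 5·(-58) − 1·13 = -303, so c₁ = -101/38.
Then c₀ = (13 − 1·(-101/38))/5 = 119/38.

c₁ = -2.658, c₀ = 3.132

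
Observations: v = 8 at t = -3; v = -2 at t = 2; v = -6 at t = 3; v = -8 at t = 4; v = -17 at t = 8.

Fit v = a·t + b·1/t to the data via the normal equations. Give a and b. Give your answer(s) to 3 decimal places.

From the data, Σt·t = 102, Σt·1/t = 5, Σ1/t·1/t = 317/576.
And Σt·v = -214, Σ1/t·v = -235/24.
Eliminating b: (317/576)·(row 1) − 5·(row 2) gives (2989/96)·a = (317/576)·(-214) − 5·(-235/24) = -19819/288, so a = -19819/8967.
Then b = ((-235/24) − 5·(-19819/8967))/(317/576) = 6840/2989.

a = -2.210, b = 2.288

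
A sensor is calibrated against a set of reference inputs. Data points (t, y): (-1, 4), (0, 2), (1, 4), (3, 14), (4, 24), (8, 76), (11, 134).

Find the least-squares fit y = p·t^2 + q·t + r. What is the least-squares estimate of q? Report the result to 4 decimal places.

With design matrix A, AᵀA = [[19076, 1934, 212]; [1934, 212, 26]; [212, 26, 7]] and Aᵀy = [21596, 2220, 258]ᵀ.
Inverting the 3×3 Gram matrix, [p, q, r]ᵀ = [36056/36543, 41290/36543, 33842/12181]ᵀ.

q = 1.1299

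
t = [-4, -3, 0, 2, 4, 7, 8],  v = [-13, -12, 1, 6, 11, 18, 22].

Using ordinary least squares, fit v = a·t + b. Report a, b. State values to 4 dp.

Forming XᵀX = [[158, 14]; [14, 7]] and Xᵀv = [446, 33]ᵀ gives XᵀX·[a, b]ᵀ = Xᵀv.
det = 158·7 − 14² = 910.
a = (446·7 − 14·33)/910 = 38/13; b = (158·33 − 14·446)/910 = -103/91.

a = 2.9231, b = -1.1319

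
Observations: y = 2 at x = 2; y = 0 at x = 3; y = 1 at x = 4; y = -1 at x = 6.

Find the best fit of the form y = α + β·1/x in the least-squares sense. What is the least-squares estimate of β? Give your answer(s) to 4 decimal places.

Entries of AᵀA: Σ1 = 4, Σ1/x = 5/4, Σ1/x·1/x = 65/144.
For Aᵀy: Σy = 2, Σ1/x·y = 13/12.
Eliminating β: (65/144)·(row 1) − (5/4)·(row 2) gives (35/144)·α = (65/144)·2 − (5/4)·(13/12) = -65/144, so α = -13/7.
Then β = ((13/12) − (5/4)·(-13/7))/(65/144) = 264/35.

β = 7.5429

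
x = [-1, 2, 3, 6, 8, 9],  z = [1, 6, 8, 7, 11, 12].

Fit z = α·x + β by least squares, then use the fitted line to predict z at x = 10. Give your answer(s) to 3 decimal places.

ẑ = 12.776

Entries of MᵀM: Σx·x = 195, Σx = 27, Σ1 = 6.
Right-hand side: Σx·z = 273, Σz = 45.
MᵀM·[α, β]ᵀ = Mᵀz becomes [[195, 27]; [27, 6]]·[α, β]ᵀ = [273, 45]ᵀ.
Eliminating β: 6·(row 1) − 27·(row 2) gives 441·α = 6·273 − 27·45 = 423, so α = 47/49.
Then β = (45 − 27·(47/49))/6 = 156/49.
At x = 10: ẑ = (47/49)·(10) + (156/49)·(1) = 626/49.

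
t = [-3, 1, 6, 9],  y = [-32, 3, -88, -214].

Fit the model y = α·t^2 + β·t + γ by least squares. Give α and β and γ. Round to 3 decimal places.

Setting ∂/∂α … = 0 gives: 7939·α + 919·β + 127·γ = -20787;  919·α + 127·β + 13·γ = -2355;  127·α + 13·β + 4·γ = -331.
Inverting the 3×3 Gram matrix, [α, β, γ]ᵀ = [-74473/24936, 68467/24936, 13091/4156]ᵀ.

α = -2.987, β = 2.746, γ = 3.150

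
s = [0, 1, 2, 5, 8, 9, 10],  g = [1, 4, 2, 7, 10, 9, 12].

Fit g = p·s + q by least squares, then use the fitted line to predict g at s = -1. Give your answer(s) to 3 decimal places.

Compute the Gram sums: Σs·s = 275, Σs = 35, Σ1 = 7.
Right-hand side: Σs·g = 324, Σg = 45.
AᵀA·[p, q]ᵀ = Aᵀg becomes [[275, 35]; [35, 7]]·[p, q]ᵀ = [324, 45]ᵀ.
det = 275·7 − 35² = 700.
p = (324·7 − 35·45)/700 = 99/100; q = (275·45 − 35·324)/700 = 207/140.
At s = -1: ĝ = (99/100)·(-1) + (207/140)·(1) = 171/350.

ĝ = 0.489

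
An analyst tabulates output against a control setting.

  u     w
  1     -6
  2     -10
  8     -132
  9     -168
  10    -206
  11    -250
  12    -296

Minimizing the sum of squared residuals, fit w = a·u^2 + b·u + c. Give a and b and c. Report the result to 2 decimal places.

a = -2.08, b = 0.55, c = -3.71

Sums needed: Σu^2·u^2 = 56051, Σu^2·u = 5309, Σu^2 = 515, Σu·u = 515, Σu = 53, Σ1 = 7.
Moment sums: Σu^2·w = -115576, Σu·w = -10956, Σw = -1068.
Row-reducing yields a = -70939/34104, b = 18775/34104, c = -21061/5684.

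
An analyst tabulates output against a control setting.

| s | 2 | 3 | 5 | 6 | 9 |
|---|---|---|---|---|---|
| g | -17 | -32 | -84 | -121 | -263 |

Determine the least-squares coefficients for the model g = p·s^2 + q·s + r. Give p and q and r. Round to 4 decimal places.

From the data, Σs^2·s^2 = 8579, Σs^2·s = 1105, Σs^2 = 155, Σs·s = 155, Σs = 25, Σ1 = 5.
For Xᵀg: Σs^2·g = -28115, Σs·g = -3643, Σg = -517.
Row-reducing yields p = -25/8, q = -107/120, r = -31/15.

p = -3.1250, q = -0.8917, r = -2.0667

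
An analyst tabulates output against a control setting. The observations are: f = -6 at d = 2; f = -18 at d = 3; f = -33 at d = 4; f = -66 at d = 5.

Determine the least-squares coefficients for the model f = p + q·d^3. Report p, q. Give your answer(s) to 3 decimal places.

p = -2.588, q = -0.503

From the data, Σ1 = 4, Σd^3 = 224, Σd^3·d^3 = 20514.
Moment sums: Σf = -123, Σd^3·f = -10896.
XᵀX·[p, q]ᵀ = Xᵀf becomes [[4, 224]; [224, 20514]]·[p, q]ᵀ = [-123, -10896]ᵀ.
Determinant 4·20514 − 224² = 31880.
p = ((-123)·20514 − 224·(-10896))/31880 = -41259/15940; q = (4·(-10896) − 224·(-123))/31880 = -2004/3985.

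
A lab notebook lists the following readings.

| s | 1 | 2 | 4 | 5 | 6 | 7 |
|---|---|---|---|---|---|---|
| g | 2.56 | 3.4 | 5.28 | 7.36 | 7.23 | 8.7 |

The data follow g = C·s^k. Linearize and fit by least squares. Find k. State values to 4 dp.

k = 0.6388

Let Y = ln g. Fitting Y = k·ln s + ln C by least squares:
AᵀA = [[11.9895, 7.4265]; [7.4265, 6]], rhs = [14.1216, 9.9653]ᵀ  (here Σln s = 7.4265, Σ(ln s)² = 11.9895, Σln g = 9.9653, Σln s·ln g = 14.1216).
Solving (det = 16.7835): k = 0.63883, ln C = 0.87017.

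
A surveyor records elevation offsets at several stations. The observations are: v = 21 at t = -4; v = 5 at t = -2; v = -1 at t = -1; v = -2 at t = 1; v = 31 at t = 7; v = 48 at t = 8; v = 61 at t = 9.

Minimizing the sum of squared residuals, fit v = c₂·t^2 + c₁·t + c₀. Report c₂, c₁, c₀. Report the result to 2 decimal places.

Sums needed: Σt^2·t^2 = 13332, Σt^2·t = 1512, Σt^2 = 216, Σt·t = 216, Σt = 18, Σ1 = 7.
And Σt^2·v = 9885, Σt·v = 1055, Σv = 163.
So XᵀX·[c₂, c₁, c₀]ᵀ = Xᵀv: [[13332, 1512, 216]; [1512, 216, 18]; [216, 18, 7]]·[c₂, c₁, c₀]ᵀ = [9885, 1055, 163]ᵀ.
Inverting the 3×3 Gram matrix, [c₂, c₁, c₀]ᵀ = [13985/14028, -236401/126252, -18671/7014]ᵀ.

c₂ = 1.00, c₁ = -1.87, c₀ = -2.66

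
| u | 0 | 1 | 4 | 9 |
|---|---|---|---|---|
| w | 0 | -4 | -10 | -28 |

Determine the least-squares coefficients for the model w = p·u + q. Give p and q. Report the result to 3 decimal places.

Compute the Gram sums: Σu·u = 98, Σu = 14, Σ1 = 4.
Right-hand side: Σu·w = -296, Σw = -42.
det = 98·4 − 14² = 196.
p = ((-296)·4 − 14·(-42))/196 = -149/49; q = (98·(-42) − 14·(-296))/196 = 1/7.

p = -3.041, q = 0.143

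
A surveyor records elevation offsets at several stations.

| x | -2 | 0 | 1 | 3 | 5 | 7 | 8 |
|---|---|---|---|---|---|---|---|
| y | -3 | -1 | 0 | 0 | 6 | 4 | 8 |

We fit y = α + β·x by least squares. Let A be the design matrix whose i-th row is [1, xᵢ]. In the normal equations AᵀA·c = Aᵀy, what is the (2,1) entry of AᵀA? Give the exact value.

Row 2 ↔ basis x, column 1 ↔ basis 1, so (AᵀA)_{2,1} = Σᵢ x = (-2)·(1) + (0)·(1) + (1)·(1) + (3)·(1) + (5)·(1) + (7)·(1) + (8)·(1) = 22.

22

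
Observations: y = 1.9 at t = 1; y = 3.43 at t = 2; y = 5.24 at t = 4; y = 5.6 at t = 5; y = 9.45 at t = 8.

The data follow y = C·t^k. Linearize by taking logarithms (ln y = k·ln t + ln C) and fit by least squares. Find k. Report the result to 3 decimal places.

Linearized form: ln y = k·ln t + ln C. From the 5 transformed points,
Sums: Σln t = 5.7683, Σ(ln t)² = 9.3166, Σln y = 7.4995, Σln t·ln y = 10.5936.
Normal system: [[9.3166, 5.7683]; [5.7683, 5]]·[k, ln C]ᵀ = [10.5936, 7.4995]ᵀ.
Δ = 9.3166·5 − (5.7683)² = 13.3096; k = (10.5936·5 − 5.7683·7.4995)/13.3096 = 0.72944, ln C = (9.3166·7.4995 − 5.7683·10.5936)/13.3096 = 0.65838.

k = 0.729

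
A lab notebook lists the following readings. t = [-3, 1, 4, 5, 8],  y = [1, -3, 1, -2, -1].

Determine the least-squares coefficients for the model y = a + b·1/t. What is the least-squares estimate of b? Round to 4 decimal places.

b = -2.8396

From the data, Σ1 = 5, Σ1/t = 149/120, Σ1/t·1/t = 17701/14400.
For Mᵀy: Σy = -4, Σ1/t·y = -433/120.
Eliminating b: (17701/14400)·(row 1) − (149/120)·(row 2) gives (1036/225)·a = (17701/14400)·(-4) − (149/120)·(-433/120) = -6287/14400, so a = -6287/66304.
Then b = ((-433/120) − (149/120)·(-6287/66304))/(17701/14400) = -23535/8288.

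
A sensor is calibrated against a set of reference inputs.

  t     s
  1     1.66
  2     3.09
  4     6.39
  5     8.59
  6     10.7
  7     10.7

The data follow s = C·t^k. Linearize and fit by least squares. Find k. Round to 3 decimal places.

k = 1.010

With ln sᵢ as the transformed response and ln tᵢ as the regressor:
Σln t = 7.4265, Σ(ln t)² = 11.9895, Σln s = 10.3808, Σln t·ln s = 15.6736.
Equations: 11.9895·k + 7.4265·ln C = 15.6736;  7.4265·k + 6·ln C = 10.3808.
Solving (det = 16.7835): k = 1.00982, ln C = 0.48023.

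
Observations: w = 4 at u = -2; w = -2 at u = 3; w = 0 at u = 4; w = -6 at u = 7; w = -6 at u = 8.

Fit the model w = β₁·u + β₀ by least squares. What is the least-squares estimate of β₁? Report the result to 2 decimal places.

β₁ = -1.03

From the data, Σu·u = 142, Σu = 20, Σ1 = 5.
Right-hand side: Σu·w = -104, Σw = -10.
Determinant 142·5 − 20² = 310.
β₁ = ((-104)·5 − 20·(-10))/310 = -32/31; β₀ = (142·(-10) − 20·(-104))/310 = 66/31.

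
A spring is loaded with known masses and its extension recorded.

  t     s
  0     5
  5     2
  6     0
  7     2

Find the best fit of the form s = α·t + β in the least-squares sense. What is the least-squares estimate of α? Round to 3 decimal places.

α = -0.569

Sums needed: Σt·t = 110, Σt = 18, Σ1 = 4.
For Aᵀs: Σt·s = 24, Σs = 9.
det = 110·4 − 18² = 116.
α = (24·4 − 18·9)/116 = -33/58; β = (110·9 − 18·24)/116 = 279/58.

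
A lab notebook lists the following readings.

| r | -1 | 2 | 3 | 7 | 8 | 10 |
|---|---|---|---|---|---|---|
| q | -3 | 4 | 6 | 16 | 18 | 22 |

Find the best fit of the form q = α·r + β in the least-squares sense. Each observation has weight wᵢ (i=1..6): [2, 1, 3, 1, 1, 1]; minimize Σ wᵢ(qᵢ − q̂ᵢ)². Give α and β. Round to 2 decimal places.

α = 2.31, β = -0.74

Setting ∂/∂α … = 0 gives: 246·α + 34·β = 544;  34·α + 9·β = 72.
(Σwᵢ·r·r = 246, Σwᵢ·r = 34, Σwᵢ·1 = 9, Σwᵢ·r·q = 544, Σwᵢ·q = 72.)
det = 246·9 − 34² = 1058.
α = (544·9 − 34·72)/1058 = 1224/529; β = (246·72 − 34·544)/1058 = -392/529.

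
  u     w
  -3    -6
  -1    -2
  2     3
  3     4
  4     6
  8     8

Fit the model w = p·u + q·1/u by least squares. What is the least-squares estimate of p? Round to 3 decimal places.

Normal-equation sums: Σu·u = 103, Σu·1/u = 6, Σ1/u·1/u = 893/576.
For Aᵀw: Σu·w = 126, Σ1/u·w = 28/3.
det = 103·(893/576) − 6² = 71243/576.
p = (126·(893/576) − 6·(28/3))/(71243/576) = 80262/71243; q = (103·(28/3) − 6·126)/(71243/576) = 118272/71243.

p = 1.127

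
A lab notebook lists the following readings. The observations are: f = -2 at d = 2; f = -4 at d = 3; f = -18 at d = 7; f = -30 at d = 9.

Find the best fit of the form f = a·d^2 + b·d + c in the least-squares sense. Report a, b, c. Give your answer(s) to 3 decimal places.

a = -0.387, b = 0.289, c = -1.173

Compute the Gram sums: Σd^2·d^2 = 9059, Σd^2·d = 1107, Σd^2 = 143, Σd·d = 143, Σd = 21, Σ1 = 4.
Moment sums: Σd^2·f = -3356, Σd·f = -412, Σf = -54.
Row-reducing yields a = -907/2342, b = 677/2342, c = -1373/1171.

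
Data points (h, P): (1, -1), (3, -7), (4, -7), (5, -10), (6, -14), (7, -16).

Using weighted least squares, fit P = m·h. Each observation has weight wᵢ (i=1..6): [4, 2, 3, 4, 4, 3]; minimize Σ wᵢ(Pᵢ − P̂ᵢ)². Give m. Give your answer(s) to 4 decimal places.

m = -2.1735

Sums needed: Σwᵢ·h·h = 461.
Moment sums: Σwᵢ·h·P = -1002.
m = (-1002)/461 = -2.17354.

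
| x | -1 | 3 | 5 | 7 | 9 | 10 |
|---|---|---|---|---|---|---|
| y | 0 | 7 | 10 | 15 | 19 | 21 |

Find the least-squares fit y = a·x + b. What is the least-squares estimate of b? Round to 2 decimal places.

b = 1.40

AᵀA·[a, b]ᵀ = Aᵀy reads: 265·a + 33·b = 557;  33·a + 6·b = 72.
det = 265·6 − 33² = 501.
a = (557·6 − 33·72)/501 = 322/167; b = (265·72 − 33·557)/501 = 233/167.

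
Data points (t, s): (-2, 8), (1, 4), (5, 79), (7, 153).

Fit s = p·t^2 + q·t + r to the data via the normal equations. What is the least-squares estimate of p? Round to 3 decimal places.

p = 2.932

AᵀA·[p, q, r]ᵀ = Aᵀs reads: 3043·p + 461·q + 79·r = 9508;  461·p + 79·q + 11·r = 1454;  79·p + 11·q + 4·r = 244.
(Σt^2·t^2 = 3043, Σt^2·t = 461, Σt^2 = 79, Σt·t = 79, Σt = 11, Σ1 = 4, Σt^2·s = 9508, Σt·s = 1454, Σs = 244.)
Inverting the 3×3 Gram matrix, [p, q, r]ᵀ = [129/44, 4011/2860, -1087/1430]ᵀ.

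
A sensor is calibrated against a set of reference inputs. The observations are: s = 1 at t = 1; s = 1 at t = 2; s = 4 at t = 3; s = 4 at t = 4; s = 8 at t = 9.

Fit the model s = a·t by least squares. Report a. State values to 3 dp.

MᵀM·[a]ᵀ = Mᵀs reads: 111·a = 103.
a = 103/111 = 0.927928.

a = 0.928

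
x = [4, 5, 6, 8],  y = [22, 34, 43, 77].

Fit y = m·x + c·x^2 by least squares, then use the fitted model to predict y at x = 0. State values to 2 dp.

From the data, Σx·x = 141, Σx·x^2 = 917, Σx^2·x^2 = 6273.
And Σx·y = 1132, Σx^2·y = 7678.
Normal equations: [[141, 917]; [917, 6273]]·[m, c]ᵀ = [1132, 7678]ᵀ.
Eliminating c: 6273·(row 1) − 917·(row 2) gives 43604·m = 6273·1132 − 917·7678 = 60310, so m = 30155/21802.
Then c = (7678 − 917·(30155/21802))/6273 = 22277/21802.
At x = 0: ŷ = (30155/21802)·(0) + (22277/21802)·(0) = 0.

ŷ = 0.00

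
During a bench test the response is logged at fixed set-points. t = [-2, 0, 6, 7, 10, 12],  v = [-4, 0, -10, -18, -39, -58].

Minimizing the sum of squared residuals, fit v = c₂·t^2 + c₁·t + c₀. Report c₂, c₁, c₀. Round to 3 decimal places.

Setting ∂/∂c₂ … = 0 gives: 34449·c₂ + 3279·c₁ + 333·c₀ = -13510;  3279·c₂ + 333·c₁ + 33·c₀ = -1264;  333·c₂ + 33·c₁ + 6·c₀ = -129.
(Σt^2·t^2 = 34449, Σt^2·t = 3279, Σt^2 = 333, Σt·t = 333, Σt = 33, Σ1 = 6, Σt^2·v = -13510, Σt·v = -1264, Σv = -129.)
Inverting the 3×3 Gram matrix, [c₂, c₁, c₀]ᵀ = [-8859/17990, 11279/10794, 2248/26985]ᵀ.

c₂ = -0.492, c₁ = 1.045, c₀ = 0.083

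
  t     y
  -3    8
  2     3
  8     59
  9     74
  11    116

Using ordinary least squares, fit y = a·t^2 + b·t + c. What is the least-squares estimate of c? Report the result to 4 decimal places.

c = -1.4493

The normal equations are: 25395·a + 2553·b + 279·c = 23890;  2553·a + 279·b + 27·c = 2396;  279·a + 27·b + 5·c = 260.
Solving the 3×3 system (Gaussian elimination) gives a = 88189/89157, b = -28808/89157, c = -43073/29719.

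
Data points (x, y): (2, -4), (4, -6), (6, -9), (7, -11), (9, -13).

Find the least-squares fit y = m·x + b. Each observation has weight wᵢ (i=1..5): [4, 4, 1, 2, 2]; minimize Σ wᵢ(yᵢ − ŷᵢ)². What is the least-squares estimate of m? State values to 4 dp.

Entries of MᵀWM: Σwᵢ·x·x = 376, Σwᵢ·x = 62, Σwᵢ·1 = 13.
And Σwᵢ·x·y = -570, Σwᵢ·y = -97.
So MᵀWM·[m, b]ᵀ = MᵀWy: [[376, 62]; [62, 13]]·[m, b]ᵀ = [-570, -97]ᵀ.
Determinant 376·13 − 62² = 1044.
m = ((-570)·13 − 62·(-97))/1044 = -349/261; b = (376·(-97) − 62·(-570))/1044 = -283/261.

m = -1.3372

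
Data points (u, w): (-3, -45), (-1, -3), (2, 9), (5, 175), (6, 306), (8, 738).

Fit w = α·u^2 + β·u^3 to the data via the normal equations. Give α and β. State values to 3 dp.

From the data, Σu^2·u^2 = 6115, Σu^2·u^3 = 43457, Σu^3·u^3 = 325219.
And Σu^2·w = 62251, Σu^3·w = 467117.
So XᵀX·[α, β]ᵀ = Xᵀw: [[6115, 43457]; [43457, 325219]]·[α, β]ᵀ = [62251, 467117]ᵀ.
Determinant 6115·325219 − 43457² = 100203336.
α = (62251·325219 − 43457·467117)/100203336 = -4524625/8350278; β = (6115·467117 − 43457·62251)/100203336 = 12598229/8350278.

α = -0.542, β = 1.509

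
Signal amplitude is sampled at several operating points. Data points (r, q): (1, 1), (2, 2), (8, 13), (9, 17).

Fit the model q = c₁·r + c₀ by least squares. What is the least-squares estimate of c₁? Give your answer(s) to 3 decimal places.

c₁ = 1.940

From the data, Σr·r = 150, Σr = 20, Σ1 = 4.
Moment sums: Σr·q = 262, Σq = 33.
Normal equations: [[150, 20]; [20, 4]]·[c₁, c₀]ᵀ = [262, 33]ᵀ.
Eliminating c₀: 4·(row 1) − 20·(row 2) gives 200·c₁ = 4·262 − 20·33 = 388, so c₁ = 97/50.
Then c₀ = (33 − 20·(97/50))/4 = -29/20.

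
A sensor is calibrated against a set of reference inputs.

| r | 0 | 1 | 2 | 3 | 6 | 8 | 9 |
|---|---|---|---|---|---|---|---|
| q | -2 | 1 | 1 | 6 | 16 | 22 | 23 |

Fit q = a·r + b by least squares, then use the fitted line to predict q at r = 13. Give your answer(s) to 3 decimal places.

Setting ∂/∂a … = 0 gives: 195·a + 29·b = 500;  29·a + 7·b = 67.
Δ = 195·7 − 29² = 524.
a = (500·7 − 29·67)/524 = 1557/524; b = (195·67 − 29·500)/524 = -1435/524.
At r = 13: q̂ = (1557/524)·(13) + (-1435/524)·(1) = 9403/262.

q̂ = 35.889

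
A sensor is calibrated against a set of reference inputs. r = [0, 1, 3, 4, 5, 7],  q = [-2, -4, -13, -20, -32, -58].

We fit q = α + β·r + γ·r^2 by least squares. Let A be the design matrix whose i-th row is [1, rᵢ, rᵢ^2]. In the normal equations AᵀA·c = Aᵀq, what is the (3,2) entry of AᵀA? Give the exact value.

560

Row 3 ↔ basis r^2, column 2 ↔ basis r, so (AᵀA)_{3,2} = Σᵢ (r^2)·(r) = (0)·(0) + (1)·(1) + (9)·(3) + (16)·(4) + (25)·(5) + (49)·(7) = 560.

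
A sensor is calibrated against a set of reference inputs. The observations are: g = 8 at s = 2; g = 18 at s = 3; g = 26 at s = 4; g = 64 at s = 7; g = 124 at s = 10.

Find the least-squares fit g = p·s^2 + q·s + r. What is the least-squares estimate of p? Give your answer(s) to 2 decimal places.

Entries of MᵀM: Σs^2·s^2 = 12754, Σs^2·s = 1442, Σs^2 = 178, Σs·s = 178, Σs = 26, Σ1 = 5.
For Mᵀg: Σs^2·g = 16146, Σs·g = 1862, Σg = 240.
MᵀM·[p, q, r]ᵀ = Mᵀg becomes [[12754, 1442, 178]; [1442, 178, 26]; [178, 26, 5]]·[p, q, r]ᵀ = [16146, 1862, 240]ᵀ.
Solving the 3×3 system (Gaussian elimination) gives p = 5185/4992, q = 9055/4992, r = 331/208.

p = 1.04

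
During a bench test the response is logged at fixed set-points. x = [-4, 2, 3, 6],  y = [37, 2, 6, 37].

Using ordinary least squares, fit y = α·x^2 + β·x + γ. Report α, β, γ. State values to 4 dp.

Sums needed: Σx^2·x^2 = 1649, Σx^2·x = 187, Σx^2 = 65, Σx·x = 65, Σx = 7, Σ1 = 4.
Moment sums: Σx^2·y = 1986, Σx·y = 96, Σy = 82.
Inverting the 3×3 Gram matrix, [α, β, γ]ᵀ = [25301/17268, -50683/17268, 2629/1439]ᵀ.

α = 1.4652, β = -2.9351, γ = 1.8270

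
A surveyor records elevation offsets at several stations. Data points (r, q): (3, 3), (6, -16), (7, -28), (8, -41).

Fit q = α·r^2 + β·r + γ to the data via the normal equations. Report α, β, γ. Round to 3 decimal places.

α = -1.199, β = 4.345, γ = 0.785

The normal system AᵀA·[α, β, γ]ᵀ = Aᵀq is [[7874, 1098, 158]; [1098, 158, 24]; [158, 24, 4]]·[α, β, γ]ᵀ = [-4545, -611, -82]ᵀ.
Solving the 3×3 system (Gaussian elimination) gives α = -217/181, β = 1573/362, γ = 142/181.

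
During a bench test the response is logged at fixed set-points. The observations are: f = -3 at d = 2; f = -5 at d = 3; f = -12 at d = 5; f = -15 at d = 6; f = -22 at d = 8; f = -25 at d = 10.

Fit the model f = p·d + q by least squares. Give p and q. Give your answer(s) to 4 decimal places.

The normal equations are: 238·p + 34·q = -597;  34·p + 6·q = -82.
Eliminating q: 6·(row 1) − 34·(row 2) gives 272·p = 6·(-597) − 34·(-82) = -794, so p = -397/136.
Then q = ((-82) − 34·(-397/136))/6 = 23/8.

p = -2.9191, q = 2.8750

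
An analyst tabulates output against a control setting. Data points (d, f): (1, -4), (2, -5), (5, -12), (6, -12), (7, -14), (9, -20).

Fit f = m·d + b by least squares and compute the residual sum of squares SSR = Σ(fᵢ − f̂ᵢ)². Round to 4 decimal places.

SSR = 4.6377

The normal equations are: 196·m + 30·b = -424;  30·m + 6·b = -67.
Δ = 196·6 − 30² = 276.
m = ((-424)·6 − 30·(-67))/276 = -89/46; b = (196·(-67) − 30·(-424))/276 = -103/69.
Residuals: -79/138, 25/69, -5/6, 76/69, 143/138, -151/138; SSR = 320/69.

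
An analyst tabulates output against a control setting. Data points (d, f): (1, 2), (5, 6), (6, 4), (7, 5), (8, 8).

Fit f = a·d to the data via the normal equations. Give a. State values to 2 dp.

Normal-equation sums: Σd·d = 175.
And Σd·f = 155.
Hence a = 155 / 175 ≈ 0.885714.

a = 0.89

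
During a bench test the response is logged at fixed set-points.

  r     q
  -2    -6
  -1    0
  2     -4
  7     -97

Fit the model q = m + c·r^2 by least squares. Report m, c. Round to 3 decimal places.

Normal-equation sums: Σ1 = 4, Σr^2 = 58, Σr^2·r^2 = 2434.
Moment sums: Σq = -107, Σr^2·q = -4793.
MᵀM·[m, c]ᵀ = Mᵀq becomes [[4, 58]; [58, 2434]]·[m, c]ᵀ = [-107, -4793]ᵀ.
Eliminating c: 2434·(row 1) − 58·(row 2) gives 6372·m = 2434·(-107) − 58·(-4793) = 17556, so m = 1463/531.
Then c = ((-4793) − 58·(1463/531))/2434 = -2161/1062.

m = 2.755, c = -2.035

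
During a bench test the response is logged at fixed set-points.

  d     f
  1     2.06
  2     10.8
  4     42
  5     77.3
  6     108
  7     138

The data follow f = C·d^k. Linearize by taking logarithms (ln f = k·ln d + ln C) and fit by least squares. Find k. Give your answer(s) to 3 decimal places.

k = 2.168

With ln fᵢ as the transformed response and ln dᵢ as the regressor:
XᵀX = [[11.9895, 7.4265]; [7.4265, 6]], rhs = [31.8055, 20.7970]ᵀ  (here Σln d = 7.4265, Σ(ln d)² = 11.9895, Σln f = 20.7970, Σln d·ln f = 31.8055).
Δ = 11.9895·6 − (7.4265)² = 16.7835; k = (31.8055·6 − 7.4265·20.7970)/16.7835 = 2.16778, ln C = (11.9895·20.7970 − 7.4265·31.8055)/16.7835 = 0.78298.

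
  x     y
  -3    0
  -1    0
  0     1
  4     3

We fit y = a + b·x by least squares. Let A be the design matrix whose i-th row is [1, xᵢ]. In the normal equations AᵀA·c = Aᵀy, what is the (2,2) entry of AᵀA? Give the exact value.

Row 2 ↔ basis x, column 2 ↔ basis x, so (AᵀA)_{2,2} = Σᵢ (x)·(x) = (-3)·(-3) + (-1)·(-1) + (0)·(0) + (4)·(4) = 26.

26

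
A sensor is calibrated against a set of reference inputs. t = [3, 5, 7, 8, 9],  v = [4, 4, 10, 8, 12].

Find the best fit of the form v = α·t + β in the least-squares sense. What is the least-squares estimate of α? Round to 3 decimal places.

α = 1.328

Forming XᵀX = [[228, 32]; [32, 5]] and Xᵀv = [274, 38]ᵀ gives XᵀX·[α, β]ᵀ = Xᵀv.
Determinant 228·5 − 32² = 116.
α = (274·5 − 32·38)/116 = 77/58; β = (228·38 − 32·274)/116 = -26/29.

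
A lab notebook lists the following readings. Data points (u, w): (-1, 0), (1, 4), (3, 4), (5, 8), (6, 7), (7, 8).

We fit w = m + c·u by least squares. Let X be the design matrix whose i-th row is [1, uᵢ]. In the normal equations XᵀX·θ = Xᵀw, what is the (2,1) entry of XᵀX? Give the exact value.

21

Row 2 ↔ basis u, column 1 ↔ basis 1, so (XᵀX)_{2,1} = Σᵢ u = (-1)·(1) + (1)·(1) + (3)·(1) + (5)·(1) + (6)·(1) + (7)·(1) = 21.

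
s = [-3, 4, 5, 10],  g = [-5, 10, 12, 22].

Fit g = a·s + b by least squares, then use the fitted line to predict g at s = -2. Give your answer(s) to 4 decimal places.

Sums needed: Σs·s = 150, Σs = 16, Σ1 = 4.
Moment sums: Σs·g = 335, Σg = 39.
MᵀM·[a, b]ᵀ = Mᵀg becomes [[150, 16]; [16, 4]]·[a, b]ᵀ = [335, 39]ᵀ.
Eliminating b: 4·(row 1) − 16·(row 2) gives 344·a = 4·335 − 16·39 = 716, so a = 179/86.
Then b = (39 − 16·(179/86))/4 = 245/172.
At s = -2: ĝ = (179/86)·(-2) + (245/172)·(1) = -471/172.

ĝ = -2.7384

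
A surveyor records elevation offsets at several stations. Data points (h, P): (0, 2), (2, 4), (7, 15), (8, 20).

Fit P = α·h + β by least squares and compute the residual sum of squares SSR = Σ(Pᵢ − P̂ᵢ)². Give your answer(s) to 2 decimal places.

Sums needed: Σh·h = 117, Σh = 17, Σ1 = 4.
For XᵀP: Σh·P = 273, ΣP = 41.
XᵀX·[α, β]ᵀ = XᵀP becomes [[117, 17]; [17, 4]]·[α, β]ᵀ = [273, 41]ᵀ.
Determinant 117·4 − 17² = 179.
α = (273·4 − 17·41)/179 = 395/179; β = (117·41 − 17·273)/179 = 156/179.
Residuals: 202/179, -230/179, -236/179, 264/179; SSR = 1224/179.

SSR = 6.84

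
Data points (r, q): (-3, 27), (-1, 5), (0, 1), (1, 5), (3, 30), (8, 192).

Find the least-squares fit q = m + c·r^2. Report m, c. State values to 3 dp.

Normal-equation sums: Σ1 = 6, Σr^2 = 84, Σr^2·r^2 = 4260.
For Mᵀq: Σq = 260, Σr^2·q = 12811.
So MᵀM·[m, c]ᵀ = Mᵀq: [[6, 84]; [84, 4260]]·[m, c]ᵀ = [260, 12811]ᵀ.
det = 6·4260 − 84² = 18504.
m = (260·4260 − 84·12811)/18504 = 2623/1542; c = (6·12811 − 84·260)/18504 = 3057/1028.

m = 1.701, c = 2.974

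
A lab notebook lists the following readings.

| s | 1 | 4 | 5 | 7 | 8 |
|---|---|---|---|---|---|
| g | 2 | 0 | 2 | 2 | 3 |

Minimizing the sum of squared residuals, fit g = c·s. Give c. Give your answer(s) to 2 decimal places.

c = 0.32

From the data, Σs·s = 155.
Right-hand side: Σs·g = 50.
c = 50/155 = 0.322581.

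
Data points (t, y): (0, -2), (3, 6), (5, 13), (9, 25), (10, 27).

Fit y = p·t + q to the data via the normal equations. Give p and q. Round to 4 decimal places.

p = 2.9682, q = -2.2283

The normal equations are: 215·p + 27·q = 578;  27·p + 5·q = 69.
(Σt·t = 215, Σt = 27, Σ1 = 5, Σt·y = 578, Σy = 69.)
Determinant 215·5 − 27² = 346.
p = (578·5 − 27·69)/346 = 1027/346; q = (215·69 − 27·578)/346 = -771/346.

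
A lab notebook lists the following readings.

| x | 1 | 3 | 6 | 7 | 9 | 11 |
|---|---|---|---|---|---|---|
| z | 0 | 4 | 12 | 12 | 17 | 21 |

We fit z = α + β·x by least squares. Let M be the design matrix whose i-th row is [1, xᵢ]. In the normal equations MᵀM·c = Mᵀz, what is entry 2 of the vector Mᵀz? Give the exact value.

Entry 2 ↔ basis x, so (Mᵀz)_{2} = Σᵢ (x)·zᵢ = (1)·(0) + (3)·(4) + (6)·(12) + (7)·(12) + (9)·(17) + (11)·(21) = 552.

552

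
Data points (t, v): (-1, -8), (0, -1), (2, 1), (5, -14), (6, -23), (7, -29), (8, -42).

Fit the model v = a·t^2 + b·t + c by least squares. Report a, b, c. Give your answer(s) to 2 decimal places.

a = -0.98, b = 2.86, c = -2.48

Setting ∂/∂a … = 0 gives: 8435·a + 1203·b + 179·c = -5291;  1203·a + 179·b + 27·c = -737;  179·a + 27·b + 7·c = -116.
Inverting the 3×3 Gram matrix, [a, b, c]ᵀ = [-509/518, 2963/1036, -2565/1036]ᵀ.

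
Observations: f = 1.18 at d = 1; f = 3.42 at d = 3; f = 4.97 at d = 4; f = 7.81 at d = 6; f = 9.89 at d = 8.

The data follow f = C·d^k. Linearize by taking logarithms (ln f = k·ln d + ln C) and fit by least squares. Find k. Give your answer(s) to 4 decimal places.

Linearized form: ln f = k·ln d + ln C. From the 5 transformed points,
AᵀA = [[10.6632, 6.3561]; [6.3561, 5]], rhs = [12.0216, 7.3455]ᵀ  (here Σln d = 6.3561, Σ(ln d)² = 10.6632, Σln f = 7.3455, Σln d·ln f = 12.0216).
Slope k = (n·Σln d·ln f − Σln d·Σln f)/(n·Σ(ln d)² − (Σln d)²) = (5·12.0216 − 6.3561·7.3455)/12.9161 = 1.03895; ln C = (Σln f − k·Σln d)/n = 0.14837.

k = 1.0389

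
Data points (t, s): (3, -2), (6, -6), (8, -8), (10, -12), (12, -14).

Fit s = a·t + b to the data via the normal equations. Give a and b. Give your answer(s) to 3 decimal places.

With design matrix A, AᵀA = [[353, 39]; [39, 5]] and Aᵀs = [-394, -42]ᵀ.
Δ = 353·5 − 39² = 244.
a = ((-394)·5 − 39·(-42))/244 = -83/61; b = (353·(-42) − 39·(-394))/244 = 135/61.

a = -1.361, b = 2.213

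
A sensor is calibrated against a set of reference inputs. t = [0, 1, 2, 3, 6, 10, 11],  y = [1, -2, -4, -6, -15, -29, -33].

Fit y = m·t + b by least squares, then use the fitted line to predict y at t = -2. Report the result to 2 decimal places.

MᵀM·[m, b]ᵀ = Mᵀy reads: 271·m + 33·b = -771;  33·m + 7·b = -88.
(Σt·t = 271, Σt = 33, Σ1 = 7, Σt·y = -771, Σy = -88.)
Eliminating b: 7·(row 1) − 33·(row 2) gives 808·m = 7·(-771) − 33·(-88) = -2493, so m = -2493/808.
Then b = ((-88) − 33·(-2493/808))/7 = 1595/808.
At t = -2: ŷ = (-2493/808)·(-2) + (1595/808)·(1) = 6581/808.

ŷ = 8.14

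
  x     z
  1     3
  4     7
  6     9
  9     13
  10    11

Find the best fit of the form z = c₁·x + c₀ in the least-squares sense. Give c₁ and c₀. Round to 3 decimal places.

Entries of AᵀA: Σx·x = 234, Σx = 30, Σ1 = 5.
Moment sums: Σx·z = 312, Σz = 43.
So AᵀA·[c₁, c₀]ᵀ = Aᵀz: [[234, 30]; [30, 5]]·[c₁, c₀]ᵀ = [312, 43]ᵀ.
Eliminating c₀: 5·(row 1) − 30·(row 2) gives 270·c₁ = 5·312 − 30·43 = 270, so c₁ = 1.
Then c₀ = (43 − 30·1)/5 = 13/5.

c₁ = 1.000, c₀ = 2.600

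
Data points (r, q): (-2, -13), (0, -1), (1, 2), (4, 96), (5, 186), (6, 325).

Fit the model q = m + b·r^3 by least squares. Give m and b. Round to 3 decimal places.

Forming AᵀA = [[6, 398]; [398, 66442]] and Aᵀq = [595, 99700]ᵀ gives AᵀA·[m, b]ᵀ = Aᵀq.
Eliminating b: 66442·(row 1) − 398·(row 2) gives 240248·m = 66442·595 − 398·99700 = -147610, so m = -145/236.
Then b = (99700 − 398·(-145/236))/66442 = 355/236.

m = -0.614, b = 1.504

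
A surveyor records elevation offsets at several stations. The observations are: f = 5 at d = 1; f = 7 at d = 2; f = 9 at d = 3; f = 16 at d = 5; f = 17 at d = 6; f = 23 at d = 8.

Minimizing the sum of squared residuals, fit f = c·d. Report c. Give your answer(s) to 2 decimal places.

c = 2.96

Normal-equation sums: Σd·d = 139.
Moment sums: Σd·f = 412.
So XᵀX·[c]ᵀ = Xᵀf: [[139]]·[c]ᵀ = [412]ᵀ.
c = 412/139 = 2.96403.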